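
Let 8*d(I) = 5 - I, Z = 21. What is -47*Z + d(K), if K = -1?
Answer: -3945/4 ≈ -986.25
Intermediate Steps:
d(I) = 5/8 - I/8 (d(I) = (5 - I)/8 = 5/8 - I/8)
-47*Z + d(K) = -47*21 + (5/8 - ⅛*(-1)) = -987 + (5/8 + ⅛) = -987 + ¾ = -3945/4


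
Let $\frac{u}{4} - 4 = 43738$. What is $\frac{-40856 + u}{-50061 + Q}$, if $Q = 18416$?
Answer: $- \frac{134112}{31645} \approx -4.238$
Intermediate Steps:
$u = 174968$ ($u = 16 + 4 \cdot 43738 = 16 + 174952 = 174968$)
$\frac{-40856 + u}{-50061 + Q} = \frac{-40856 + 174968}{-50061 + 18416} = \frac{134112}{-31645} = 134112 \left(- \frac{1}{31645}\right) = - \frac{134112}{31645}$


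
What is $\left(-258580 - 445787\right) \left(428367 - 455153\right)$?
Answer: $18867174462$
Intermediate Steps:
$\left(-258580 - 445787\right) \left(428367 - 455153\right) = \left(-704367\right) \left(-26786\right) = 18867174462$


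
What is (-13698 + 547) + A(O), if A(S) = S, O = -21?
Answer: -13172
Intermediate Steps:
(-13698 + 547) + A(O) = (-13698 + 547) - 21 = -13151 - 21 = -13172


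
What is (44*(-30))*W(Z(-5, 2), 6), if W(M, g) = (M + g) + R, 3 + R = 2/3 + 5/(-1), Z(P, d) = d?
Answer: -880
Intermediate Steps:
R = -22/3 (R = -3 + (2/3 + 5/(-1)) = -3 + (2*(⅓) + 5*(-1)) = -3 + (⅔ - 5) = -3 - 13/3 = -22/3 ≈ -7.3333)
W(M, g) = -22/3 + M + g (W(M, g) = (M + g) - 22/3 = -22/3 + M + g)
(44*(-30))*W(Z(-5, 2), 6) = (44*(-30))*(-22/3 + 2 + 6) = -1320*⅔ = -880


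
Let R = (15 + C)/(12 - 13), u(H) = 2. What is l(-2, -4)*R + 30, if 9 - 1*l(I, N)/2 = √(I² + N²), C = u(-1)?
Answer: -276 + 68*√5 ≈ -123.95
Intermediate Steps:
C = 2
l(I, N) = 18 - 2*√(I² + N²)
R = -17 (R = (15 + 2)/(12 - 13) = 17/(-1) = 17*(-1) = -17)
l(-2, -4)*R + 30 = (18 - 2*√((-2)² + (-4)²))*(-17) + 30 = (18 - 2*√(4 + 16))*(-17) + 30 = (18 - 4*√5)*(-17) + 30 = (-306 + 68*√5) + 30 = -276 + 68*√5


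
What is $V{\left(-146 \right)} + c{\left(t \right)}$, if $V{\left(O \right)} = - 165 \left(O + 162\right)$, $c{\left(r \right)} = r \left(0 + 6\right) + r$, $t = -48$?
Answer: $-2976$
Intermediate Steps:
$c{\left(r \right)} = 7 r$ ($c{\left(r \right)} = r 6 + r = 6 r + r = 7 r$)
$V{\left(O \right)} = -26730 - 165 O$ ($V{\left(O \right)} = - 165 \left(162 + O\right) = -26730 - 165 O$)
$V{\left(-146 \right)} + c{\left(t \right)} = \left(-26730 - -24090\right) + 7 \left(-48\right) = \left(-26730 + 24090\right) - 336 = -2640 - 336 = -2976$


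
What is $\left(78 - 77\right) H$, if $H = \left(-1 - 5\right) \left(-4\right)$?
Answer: $24$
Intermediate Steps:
$H = 24$ ($H = \left(-6\right) \left(-4\right) = 24$)
$\left(78 - 77\right) H = \left(78 - 77\right) 24 = 1 \cdot 24 = 24$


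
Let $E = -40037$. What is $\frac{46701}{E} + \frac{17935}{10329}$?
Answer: $\frac{235688966}{413542173} \approx 0.56993$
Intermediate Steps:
$\frac{46701}{E} + \frac{17935}{10329} = \frac{46701}{-40037} + \frac{17935}{10329} = 46701 \left(- \frac{1}{40037}\right) + 17935 \cdot \frac{1}{10329} = - \frac{46701}{40037} + \frac{17935}{10329} = \frac{235688966}{413542173}$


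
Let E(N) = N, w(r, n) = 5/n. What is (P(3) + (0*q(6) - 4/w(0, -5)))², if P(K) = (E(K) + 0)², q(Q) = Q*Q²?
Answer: 169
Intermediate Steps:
q(Q) = Q³
P(K) = K² (P(K) = (K + 0)² = K²)
(P(3) + (0*q(6) - 4/w(0, -5)))² = (3² + (0*6³ - 4/(5/(-5))))² = (9 + (0*216 - 4/(5*(-⅕))))² = (9 + (0 - 4/(-1)))² = (9 + (0 - 4*(-1)))² = (9 + (0 + 4))² = (9 + 4)² = 13² = 169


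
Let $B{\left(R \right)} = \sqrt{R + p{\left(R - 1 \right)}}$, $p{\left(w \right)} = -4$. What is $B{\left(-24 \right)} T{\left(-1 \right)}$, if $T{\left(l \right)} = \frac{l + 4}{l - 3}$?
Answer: $- \frac{3 i \sqrt{7}}{2} \approx - 3.9686 i$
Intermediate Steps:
$T{\left(l \right)} = \frac{4 + l}{-3 + l}$
$B{\left(R \right)} = \sqrt{-4 + R}$ ($B{\left(R \right)} = \sqrt{R - 4} = \sqrt{-4 + R}$)
$B{\left(-24 \right)} T{\left(-1 \right)} = \sqrt{-4 - 24} \frac{4 - 1}{-3 - 1} = \sqrt{-28} \frac{1}{-4} \cdot 3 = 2 i \sqrt{7} \left(\left(- \frac{1}{4}\right) 3\right) = 2 i \sqrt{7} \left(- \frac{3}{4}\right) = - \frac{3 i \sqrt{7}}{2}$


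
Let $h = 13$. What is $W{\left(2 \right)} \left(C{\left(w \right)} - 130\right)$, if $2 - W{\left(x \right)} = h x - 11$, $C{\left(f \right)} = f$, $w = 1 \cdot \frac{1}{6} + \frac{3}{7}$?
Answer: $\frac{70655}{42} \approx 1682.3$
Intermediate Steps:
$w = \frac{25}{42}$ ($w = 1 \cdot \frac{1}{6} + 3 \cdot \frac{1}{7} = \frac{1}{6} + \frac{3}{7} = \frac{25}{42} \approx 0.59524$)
$W{\left(x \right)} = 13 - 13 x$ ($W{\left(x \right)} = 2 - \left(13 x - 11\right) = 2 - \left(-11 + 13 x\right) = 13 - 13 x$)
$W{\left(2 \right)} \left(C{\left(w \right)} - 130\right) = \left(13 - 26\right) \left(\frac{25}{42} - 130\right) = \left(13 - 26\right) \left(- \frac{5435}{42}\right) = \left(-13\right) \left(- \frac{5435}{42}\right) = \frac{70655}{42}$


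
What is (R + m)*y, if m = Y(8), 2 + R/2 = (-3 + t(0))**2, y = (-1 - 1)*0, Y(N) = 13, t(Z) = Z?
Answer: 0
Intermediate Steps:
y = 0 (y = -2*0 = 0)
R = 14 (R = -4 + 2*(-3 + 0)**2 = -4 + 2*(-3)**2 = -4 + 2*9 = -4 + 18 = 14)
m = 13
(R + m)*y = (14 + 13)*0 = 27*0 = 0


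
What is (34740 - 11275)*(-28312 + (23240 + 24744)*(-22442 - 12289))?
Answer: -39105844854440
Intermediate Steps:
(34740 - 11275)*(-28312 + (23240 + 24744)*(-22442 - 12289)) = 23465*(-28312 + 47984*(-34731)) = 23465*(-28312 - 1666532304) = 23465*(-1666560616) = -39105844854440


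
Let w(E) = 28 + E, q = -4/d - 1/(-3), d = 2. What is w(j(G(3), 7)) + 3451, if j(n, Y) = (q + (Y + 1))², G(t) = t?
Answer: 31672/9 ≈ 3519.1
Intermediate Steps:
q = -5/3 (q = -4/2 - 1/(-3) = -4*½ - 1*(-⅓) = -2 + ⅓ = -5/3 ≈ -1.6667)
j(n, Y) = (-⅔ + Y)² (j(n, Y) = (-5/3 + (Y + 1))² = (-5/3 + (1 + Y))² = (-⅔ + Y)²)
w(j(G(3), 7)) + 3451 = (28 + (-2 + 3*7)²/9) + 3451 = (28 + (-2 + 21)²/9) + 3451 = (28 + (⅑)*19²) + 3451 = (28 + (⅑)*361) + 3451 = (28 + 361/9) + 3451 = 613/9 + 3451 = 31672/9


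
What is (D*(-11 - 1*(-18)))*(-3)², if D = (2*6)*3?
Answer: 2268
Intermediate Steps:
D = 36 (D = 12*3 = 36)
(D*(-11 - 1*(-18)))*(-3)² = (36*(-11 - 1*(-18)))*(-3)² = (36*(-11 + 18))*9 = (36*7)*9 = 252*9 = 2268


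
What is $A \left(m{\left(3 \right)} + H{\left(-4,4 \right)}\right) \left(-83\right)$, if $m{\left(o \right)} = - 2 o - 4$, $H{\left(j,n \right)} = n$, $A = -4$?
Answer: $-1992$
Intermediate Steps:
$m{\left(o \right)} = -4 - 2 o$
$A \left(m{\left(3 \right)} + H{\left(-4,4 \right)}\right) \left(-83\right) = - 4 \left(\left(-4 - 6\right) + 4\right) \left(-83\right) = - 4 \left(-10 + 4\right) \left(-83\right) = \left(-4\right) \left(-6\right) \left(-83\right) = 24 \left(-83\right) = -1992$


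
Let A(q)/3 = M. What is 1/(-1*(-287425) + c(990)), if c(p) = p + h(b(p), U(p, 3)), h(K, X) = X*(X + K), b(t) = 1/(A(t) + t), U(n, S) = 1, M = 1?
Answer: 993/286397089 ≈ 3.4672e-6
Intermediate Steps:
A(q) = 3 (A(q) = 3*1 = 3)
b(t) = 1/(3 + t)
h(K, X) = X*(K + X)
c(p) = 1 + p + 1/(3 + p) (c(p) = p + 1*(1/(3 + p) + 1) = p + 1*(1 + 1/(3 + p)) = p + (1 + 1/(3 + p)) = 1 + p + 1/(3 + p))
1/(-1*(-287425) + c(990)) = 1/(-1*(-287425) + (1 + (1 + 990)*(3 + 990))/(3 + 990)) = 1/(287425 + (1 + 991*993)/993) = 1/(287425 + (1 + 984063)/993) = 1/(287425 + (1/993)*984064) = 1/(287425 + 984064/993) = 1/(286397089/993) = 993/286397089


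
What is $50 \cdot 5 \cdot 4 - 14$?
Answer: $986$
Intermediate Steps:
$50 \cdot 5 \cdot 4 - 14 = 50 \cdot 20 - 14 = 1000 - 14 = 986$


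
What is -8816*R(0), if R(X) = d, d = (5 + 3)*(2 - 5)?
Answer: 211584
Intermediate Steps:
d = -24 (d = 8*(-3) = -24)
R(X) = -24
-8816*R(0) = -8816*(-24) = 211584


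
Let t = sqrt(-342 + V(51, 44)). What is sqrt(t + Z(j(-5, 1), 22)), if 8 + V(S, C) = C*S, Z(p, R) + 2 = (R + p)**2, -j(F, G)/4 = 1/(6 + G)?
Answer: sqrt(22402 + 49*sqrt(1894))/7 ≈ 22.376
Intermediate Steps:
j(F, G) = -4/(6 + G)
Z(p, R) = -2 + (R + p)**2
V(S, C) = -8 + C*S
t = sqrt(1894) (t = sqrt(-342 + (-8 + 44*51)) = sqrt(-342 + (-8 + 2244)) = sqrt(-342 + 2236) = sqrt(1894) ≈ 43.520)
sqrt(t + Z(j(-5, 1), 22)) = sqrt(sqrt(1894) + (-2 + (22 - 4/(6 + 1))**2)) = sqrt(sqrt(1894) + (-2 + (22 - 4/7)**2)) = sqrt(sqrt(1894) + (-2 + (150/7)**2)) = sqrt(sqrt(1894) + (-2 + 22500/49)) = sqrt(sqrt(1894) + 22402/49) = sqrt(22402/49 + sqrt(1894))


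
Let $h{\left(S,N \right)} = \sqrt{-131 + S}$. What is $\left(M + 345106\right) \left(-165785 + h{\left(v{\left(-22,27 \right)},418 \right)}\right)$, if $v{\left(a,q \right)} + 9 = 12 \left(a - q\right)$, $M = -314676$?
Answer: $-5044837550 + 60860 i \sqrt{182} \approx -5.0448 \cdot 10^{9} + 8.2105 \cdot 10^{5} i$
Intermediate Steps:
$v{\left(a,q \right)} = -9 - 12 q + 12 a$ ($v{\left(a,q \right)} = -9 + 12 \left(a - q\right) = -9 + \left(- 12 q + 12 a\right) = -9 - 12 q + 12 a$)
$\left(M + 345106\right) \left(-165785 + h{\left(v{\left(-22,27 \right)},418 \right)}\right) = \left(-314676 + 345106\right) \left(-165785 + \sqrt{-131 - 597}\right) = 30430 \left(-165785 + \sqrt{-131 - 597}\right) = 30430 \left(-165785 + \sqrt{-728}\right) = 30430 \left(-165785 + 2 i \sqrt{182}\right) = -5044837550 + 60860 i \sqrt{182}$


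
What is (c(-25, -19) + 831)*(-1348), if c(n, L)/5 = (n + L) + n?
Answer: -655128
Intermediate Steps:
c(n, L) = 5*L + 10*n (c(n, L) = 5*((n + L) + n) = 5*((L + n) + n) = 5*(L + 2*n) = 5*L + 10*n)
(c(-25, -19) + 831)*(-1348) = ((5*(-19) + 10*(-25)) + 831)*(-1348) = ((-95 - 250) + 831)*(-1348) = (-345 + 831)*(-1348) = 486*(-1348) = -655128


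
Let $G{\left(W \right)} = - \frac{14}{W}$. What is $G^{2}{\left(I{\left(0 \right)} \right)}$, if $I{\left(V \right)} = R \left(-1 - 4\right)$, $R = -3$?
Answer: $\frac{196}{225} \approx 0.87111$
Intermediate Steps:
$I{\left(V \right)} = 15$ ($I{\left(V \right)} = - 3 \left(-1 - 4\right) = \left(-3\right) \left(-5\right) = 15$)
$G^{2}{\left(I{\left(0 \right)} \right)} = \left(- \frac{14}{15}\right)^{2} = \frac{196}{225}$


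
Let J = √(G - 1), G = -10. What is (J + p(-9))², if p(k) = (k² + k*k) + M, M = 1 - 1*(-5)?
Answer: (168 + I*√11)² ≈ 28213.0 + 1114.4*I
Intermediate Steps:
M = 6 (M = 1 + 5 = 6)
p(k) = 6 + 2*k² (p(k) = (k² + k*k) + 6 = (k² + k²) + 6 = 2*k² + 6 = 6 + 2*k²)
J = I*√11 (J = √(-10 - 1) = √(-11) = I*√11 ≈ 3.3166*I)
(J + p(-9))² = (I*√11 + (6 + 2*(-9)²))² = (I*√11 + (6 + 2*81))² = (I*√11 + (6 + 162))² = (I*√11 + 168)² = (168 + I*√11)²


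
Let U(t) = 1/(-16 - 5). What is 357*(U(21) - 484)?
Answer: -172805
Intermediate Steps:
U(t) = -1/21 (U(t) = 1/(-21) = -1/21)
357*(U(21) - 484) = 357*(-1/21 - 484) = 357*(-10165/21) = -172805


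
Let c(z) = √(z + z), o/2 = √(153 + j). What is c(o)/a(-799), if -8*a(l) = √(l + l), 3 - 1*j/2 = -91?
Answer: 8*I*341^(¼)*√1598/799 ≈ 1.72*I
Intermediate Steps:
j = 188 (j = 6 - 2*(-91) = 6 + 182 = 188)
o = 2*√341 (o = 2*√(153 + 188) = 2*√341 ≈ 36.932)
a(l) = -√2*√l/8 (a(l) = -√(l + l)/8 = -√2*√l/8)
c(z) = √2*√z (c(z) = √(2*z) = √2*√z)
c(o)/a(-799) = (√2*√(2*√341))/((-√2*√(-799)/8)) = (√2*(√2*341^(¼)))/((-√2*I*√799/8)) = (2*341^(¼))/((-I*√1598/8)) = (2*341^(¼))*(4*I*√1598/799) = 8*I*341^(¼)*√1598/799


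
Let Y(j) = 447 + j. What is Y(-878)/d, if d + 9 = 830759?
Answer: -431/830750 ≈ -0.00051881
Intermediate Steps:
d = 830750 (d = -9 + 830759 = 830750)
Y(-878)/d = (447 - 878)/830750 = -431*1/830750 = -431/830750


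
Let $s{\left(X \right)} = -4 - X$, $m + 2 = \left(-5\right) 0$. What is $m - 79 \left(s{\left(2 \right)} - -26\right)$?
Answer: $-1582$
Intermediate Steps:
$m = -2$ ($m = -2 - 0 = -2 + 0 = -2$)
$m - 79 \left(s{\left(2 \right)} - -26\right) = -2 - 79 \left(\left(-4 - 2\right) - -26\right) = -2 - 79 \left(\left(-4 - 2\right) + 26\right) = -2 - 79 \left(-6 + 26\right) = -2 - 1580 = -1582$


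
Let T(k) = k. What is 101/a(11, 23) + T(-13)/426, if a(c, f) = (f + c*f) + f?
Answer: 39139/127374 ≈ 0.30728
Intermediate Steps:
a(c, f) = 2*f + c*f
101/a(11, 23) + T(-13)/426 = 101/((23*(2 + 11))) - 13/426 = 101/((23*13)) - 13*1/426 = 101/299 - 13/426 = 39139/127374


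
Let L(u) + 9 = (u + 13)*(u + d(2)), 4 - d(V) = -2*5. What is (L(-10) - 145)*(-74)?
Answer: 10508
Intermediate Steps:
d(V) = 14 (d(V) = 4 - (-2)*5 = 4 - 1*(-10) = 4 + 10 = 14)
L(u) = -9 + (13 + u)*(14 + u) (L(u) = -9 + (u + 13)*(u + 14) = -9 + (13 + u)*(14 + u))
(L(-10) - 145)*(-74) = ((173 + (-10)² + 27*(-10)) - 145)*(-74) = ((173 + 100 - 270) - 145)*(-74) = (3 - 145)*(-74) = -142*(-74) = 10508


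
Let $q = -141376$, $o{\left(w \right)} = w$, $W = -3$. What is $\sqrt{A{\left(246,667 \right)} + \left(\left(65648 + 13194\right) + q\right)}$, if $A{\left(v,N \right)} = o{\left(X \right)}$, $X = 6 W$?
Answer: $2 i \sqrt{15638} \approx 250.1 i$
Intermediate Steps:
$X = -18$ ($X = 6 \left(-3\right) = -18$)
$A{\left(v,N \right)} = -18$
$\sqrt{A{\left(246,667 \right)} + \left(\left(65648 + 13194\right) + q\right)} = \sqrt{-18 + \left(\left(65648 + 13194\right) - 141376\right)} = \sqrt{-18 + \left(78842 - 141376\right)} = \sqrt{-18 - 62534} = \sqrt{-62552} = 2 i \sqrt{15638}$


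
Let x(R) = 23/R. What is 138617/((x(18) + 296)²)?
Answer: 44911908/28633201 ≈ 1.5685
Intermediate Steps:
138617/((x(18) + 296)²) = 138617/((23/18 + 296)²) = 138617/((5351/18)²) = 138617/(28633201/324) = 138617*(324/28633201) = 44911908/28633201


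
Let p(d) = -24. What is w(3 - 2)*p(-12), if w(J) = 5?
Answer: -120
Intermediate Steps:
w(3 - 2)*p(-12) = 5*(-24) = -120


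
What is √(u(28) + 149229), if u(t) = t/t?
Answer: √149230 ≈ 386.30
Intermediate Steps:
u(t) = 1
√(u(28) + 149229) = √(1 + 149229) = √149230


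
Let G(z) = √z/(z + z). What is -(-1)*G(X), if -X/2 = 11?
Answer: -I*√22/44 ≈ -0.1066*I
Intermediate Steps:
X = -22 (X = -2*11 = -22)
G(z) = 1/(2*√z) (G(z) = √z/((2*z)) = (1/(2*z))*√z = 1/(2*√z))
-(-1)*G(X) = -(-1)*1/(2*√(-22)) = -(-1)*(-I*√22/22)/2 = -(-1)*(-I*√22/44) = -I*√22/44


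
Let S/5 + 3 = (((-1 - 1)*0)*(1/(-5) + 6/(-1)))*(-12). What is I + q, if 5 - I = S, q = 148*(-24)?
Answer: -3532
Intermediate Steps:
q = -3552
S = -15 (S = -15 + 5*((((-1 - 1)*0)*(1/(-5) + 6/(-1)))*(-12)) = -15 + 5*(((-2*0)*(1*(-1/5) + 6*(-1)))*(-12)) = -15 + 5*((0*(-1/5 - 6))*(-12)) = -15 + 5*((0*(-31/5))*(-12)) = -15 + 5*(0*(-12)) = -15 + 5*0 = -15 + 0 = -15)
I = 20 (I = 5 - 1*(-15) = 5 + 15 = 20)
I + q = 20 - 3552 = -3532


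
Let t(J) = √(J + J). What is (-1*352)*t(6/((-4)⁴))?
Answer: -44*√3 ≈ -76.210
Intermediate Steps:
t(J) = √2*√J (t(J) = √(2*J) = √2*√J)
(-1*352)*t(6/((-4)⁴)) = (-1*352)*(√2*√(6/((-4)⁴))) = -352*√2*√(6/256) = -352*√2*√(6*(1/256)) = -352*√2*√(3/128) = -352*√2*√6/16 = -44*√3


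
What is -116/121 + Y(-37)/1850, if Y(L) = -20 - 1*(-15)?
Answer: -43041/44770 ≈ -0.96138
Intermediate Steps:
Y(L) = -5 (Y(L) = -20 + 15 = -5)
-116/121 + Y(-37)/1850 = -116/121 - 5/1850 = -116*1/121 - 5*1/1850 = -116/121 - 1/370 = -43041/44770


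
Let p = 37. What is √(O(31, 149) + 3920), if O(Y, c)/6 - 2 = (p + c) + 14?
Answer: 2*√1283 ≈ 71.638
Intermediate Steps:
O(Y, c) = 318 + 6*c (O(Y, c) = 12 + 6*((37 + c) + 14) = 12 + 6*(51 + c) = 12 + (306 + 6*c) = 318 + 6*c)
√(O(31, 149) + 3920) = √((318 + 6*149) + 3920) = √((318 + 894) + 3920) = √(1212 + 3920) = √5132 = 2*√1283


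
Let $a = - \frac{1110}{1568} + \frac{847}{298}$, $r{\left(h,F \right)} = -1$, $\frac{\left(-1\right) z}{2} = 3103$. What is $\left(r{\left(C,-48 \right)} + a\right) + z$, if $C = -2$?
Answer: $- \frac{724827583}{116816} \approx -6204.9$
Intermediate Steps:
$z = -6206$ ($z = \left(-2\right) 3103 = -6206$)
$a = \frac{249329}{116816}$ ($a = \left(-1110\right) \frac{1}{1568} + 847 \cdot \frac{1}{298} = - \frac{555}{784} + \frac{847}{298} = \frac{249329}{116816} \approx 2.1344$)
$\left(r{\left(C,-48 \right)} + a\right) + z = \left(-1 + \frac{249329}{116816}\right) - 6206 = \frac{132513}{116816} - 6206 = - \frac{724827583}{116816}$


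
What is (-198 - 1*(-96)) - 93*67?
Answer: -6333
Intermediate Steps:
(-198 - 1*(-96)) - 93*67 = (-198 + 96) - 6231 = -102 - 6231 = -6333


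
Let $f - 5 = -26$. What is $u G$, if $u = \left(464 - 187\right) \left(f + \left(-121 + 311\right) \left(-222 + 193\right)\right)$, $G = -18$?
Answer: $27577566$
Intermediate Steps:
$f = -21$ ($f = 5 - 26 = -21$)
$u = -1532087$ ($u = \left(464 - 187\right) \left(-21 + \left(-121 + 311\right) \left(-222 + 193\right)\right) = 277 \left(-21 + 190 \left(-29\right)\right) = 277 \left(-21 - 5510\right) = 277 \left(-5531\right) = -1532087$)
$u G = \left(-1532087\right) \left(-18\right) = 27577566$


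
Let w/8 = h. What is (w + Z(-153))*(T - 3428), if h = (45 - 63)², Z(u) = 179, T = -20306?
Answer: -65766914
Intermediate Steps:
h = 324 (h = (-18)² = 324)
w = 2592 (w = 8*324 = 2592)
(w + Z(-153))*(T - 3428) = (2592 + 179)*(-20306 - 3428) = 2771*(-23734) = -65766914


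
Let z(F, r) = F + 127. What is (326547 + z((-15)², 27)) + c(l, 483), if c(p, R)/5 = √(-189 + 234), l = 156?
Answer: 326899 + 15*√5 ≈ 3.2693e+5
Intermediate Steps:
c(p, R) = 15*√5 (c(p, R) = 5*√(-189 + 234) = 5*√45 = 5*(3*√5) = 15*√5)
z(F, r) = 127 + F
(326547 + z((-15)², 27)) + c(l, 483) = (326547 + (127 + (-15)²)) + 15*√5 = (326547 + (127 + 225)) + 15*√5 = (326547 + 352) + 15*√5 = 326899 + 15*√5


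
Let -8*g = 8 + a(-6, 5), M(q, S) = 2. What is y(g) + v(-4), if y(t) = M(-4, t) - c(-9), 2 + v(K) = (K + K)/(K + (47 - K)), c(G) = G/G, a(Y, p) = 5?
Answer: -55/47 ≈ -1.1702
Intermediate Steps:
c(G) = 1
v(K) = -2 + 2*K/47 (v(K) = -2 + (K + K)/(K + (47 - K)) = -2 + (2*K)/47 = -2 + (2*K)*(1/47) = -2 + 2*K/47)
g = -13/8 (g = -(8 + 5)/8 = -⅛*13 = -13/8 ≈ -1.6250)
y(t) = 1 (y(t) = 2 - 1*1 = 2 - 1 = 1)
y(g) + v(-4) = 1 + (-2 + (2/47)*(-4)) = 1 + (-2 - 8/47) = 1 - 102/47 = -55/47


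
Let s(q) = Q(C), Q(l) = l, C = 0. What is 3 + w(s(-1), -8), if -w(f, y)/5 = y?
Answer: 43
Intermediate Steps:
s(q) = 0
w(f, y) = -5*y
3 + w(s(-1), -8) = 3 - 5*(-8) = 3 + 40 = 43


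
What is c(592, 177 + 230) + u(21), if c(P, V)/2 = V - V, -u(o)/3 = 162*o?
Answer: -10206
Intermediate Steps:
u(o) = -486*o
c(P, V) = 0 (c(P, V) = 2*(V - V) = 2*0 = 0)
c(592, 177 + 230) + u(21) = 0 - 486*21 = 0 - 10206 = -10206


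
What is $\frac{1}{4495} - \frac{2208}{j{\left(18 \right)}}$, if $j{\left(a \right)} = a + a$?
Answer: $- \frac{827077}{13485} \approx -61.333$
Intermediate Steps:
$j{\left(a \right)} = 2 a$
$\frac{1}{4495} - \frac{2208}{j{\left(18 \right)}} = \frac{1}{4495} - \frac{2208}{2 \cdot 18} = \frac{1}{4495} - \frac{2208}{36} = \frac{1}{4495} - \frac{184}{3} = - \frac{827077}{13485}$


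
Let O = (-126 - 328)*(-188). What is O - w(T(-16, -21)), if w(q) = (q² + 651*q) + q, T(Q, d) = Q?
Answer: 95528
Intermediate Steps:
O = 85352 (O = -454*(-188) = 85352)
w(q) = q² + 652*q
O - w(T(-16, -21)) = 85352 - (-16)*(652 - 16) = 85352 - (-16)*636 = 85352 - 1*(-10176) = 85352 + 10176 = 95528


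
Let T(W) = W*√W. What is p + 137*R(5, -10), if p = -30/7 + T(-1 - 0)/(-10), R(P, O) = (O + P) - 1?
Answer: -5784/7 + I/10 ≈ -826.29 + 0.1*I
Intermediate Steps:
T(W) = W^(3/2)
R(P, O) = -1 + O + P
p = -30/7 + I/10 (p = -30/7 + (-1 - 0)^(3/2)/(-10) = -30*⅐ + (-1 - 1*0)^(3/2)*(-⅒) = -30/7 + (-1 + 0)^(3/2)*(-⅒) = -30/7 + (-1)^(3/2)*(-⅒) = -30/7 - I*(-⅒) = -30/7 + I/10 ≈ -4.2857 + 0.1*I)
p + 137*R(5, -10) = (-30/7 + I/10) + 137*(-1 - 10 + 5) = (-30/7 + I/10) + 137*(-6) = (-30/7 + I/10) - 822 = -5784/7 + I/10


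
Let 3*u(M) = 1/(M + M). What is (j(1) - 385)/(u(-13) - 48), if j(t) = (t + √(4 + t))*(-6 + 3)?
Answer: 30264/3745 + 234*√5/3745 ≈ 8.2209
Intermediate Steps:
u(M) = 1/(6*M) (u(M) = 1/(3*(M + M)) = 1/(3*((2*M))) = (1/(2*M))/3 = 1/(6*M))
j(t) = -3*t - 3*√(4 + t) (j(t) = (t + √(4 + t))*(-3) = -3*t - 3*√(4 + t))
(j(1) - 385)/(u(-13) - 48) = ((-3*1 - 3*√(4 + 1)) - 385)/((⅙)/(-13) - 48) = ((-3 - 3*√5) - 385)/((⅙)*(-1/13) - 48) = (-388 - 3*√5)/(-1/78 - 48) = (-388 - 3*√5)/(-3745/78) = (-388 - 3*√5)*(-78/3745) = 30264/3745 + 234*√5/3745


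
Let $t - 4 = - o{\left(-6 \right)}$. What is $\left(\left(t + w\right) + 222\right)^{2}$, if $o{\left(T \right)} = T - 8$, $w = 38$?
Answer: $77284$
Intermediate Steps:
$o{\left(T \right)} = -8 + T$ ($o{\left(T \right)} = T - 8 = -8 + T$)
$t = 18$ ($t = 4 - \left(-8 - 6\right) = 4 - -14 = 4 + 14 = 18$)
$\left(\left(t + w\right) + 222\right)^{2} = \left(\left(18 + 38\right) + 222\right)^{2} = \left(56 + 222\right)^{2} = 278^{2} = 77284$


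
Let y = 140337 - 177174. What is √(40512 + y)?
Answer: 35*√3 ≈ 60.622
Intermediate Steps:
y = -36837
√(40512 + y) = √(40512 - 36837) = √3675 = 35*√3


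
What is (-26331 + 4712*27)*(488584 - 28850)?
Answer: 46383942462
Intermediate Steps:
(-26331 + 4712*27)*(488584 - 28850) = (-26331 + 127224)*459734 = 100893*459734 = 46383942462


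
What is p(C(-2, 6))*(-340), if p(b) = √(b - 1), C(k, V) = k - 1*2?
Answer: -340*I*√5 ≈ -760.26*I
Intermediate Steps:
C(k, V) = -2 + k (C(k, V) = k - 2 = -2 + k)
p(b) = √(-1 + b)
p(C(-2, 6))*(-340) = √(-1 + (-2 - 2))*(-340) = √(-1 - 4)*(-340) = √(-5)*(-340) = (I*√5)*(-340) = -340*I*√5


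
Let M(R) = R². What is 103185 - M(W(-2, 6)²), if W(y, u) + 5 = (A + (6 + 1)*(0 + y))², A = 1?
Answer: -723291631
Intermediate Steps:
W(y, u) = -5 + (1 + 7*y)² (W(y, u) = -5 + (1 + (6 + 1)*(0 + y))² = -5 + (1 + 7*y)²)
103185 - M(W(-2, 6)²) = 103185 - ((-5 + (1 + 7*(-2))²)²)² = 103185 - ((-5 + (1 - 14)²)²)² = 103185 - ((-5 + (-13)²)²)² = 103185 - ((-5 + 169)²)² = 103185 - (164²)² = 103185 - 1*26896² = 103185 - 1*723394816 = 103185 - 723394816 = -723291631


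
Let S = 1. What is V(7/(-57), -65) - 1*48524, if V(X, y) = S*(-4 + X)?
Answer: -2766103/57 ≈ -48528.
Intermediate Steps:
V(X, y) = -4 + X (V(X, y) = 1*(-4 + X) = -4 + X)
V(7/(-57), -65) - 1*48524 = (-4 + 7/(-57)) - 1*48524 = (-4 + 7*(-1/57)) - 48524 = (-4 - 7/57) - 48524 = -235/57 - 48524 = -2766103/57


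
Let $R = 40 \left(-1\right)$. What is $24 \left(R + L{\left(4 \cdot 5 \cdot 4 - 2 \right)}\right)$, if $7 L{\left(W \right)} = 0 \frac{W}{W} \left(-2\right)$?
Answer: $-960$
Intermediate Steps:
$R = -40$
$L{\left(W \right)} = 0$ ($L{\left(W \right)} = \frac{0 \frac{W}{W} \left(-2\right)}{7} = \frac{0 \cdot 1 \left(-2\right)}{7} = \frac{0 \left(-2\right)}{7} = \frac{1}{7} \cdot 0 = 0$)
$24 \left(R + L{\left(4 \cdot 5 \cdot 4 - 2 \right)}\right) = 24 \left(-40 + 0\right) = 24 \left(-40\right) = -960$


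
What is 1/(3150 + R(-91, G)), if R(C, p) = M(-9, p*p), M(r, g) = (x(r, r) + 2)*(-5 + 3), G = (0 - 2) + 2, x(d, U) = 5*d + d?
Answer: 1/3254 ≈ 0.00030731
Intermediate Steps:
x(d, U) = 6*d
G = 0 (G = -2 + 2 = 0)
M(r, g) = -4 - 12*r (M(r, g) = (6*r + 2)*(-5 + 3) = (2 + 6*r)*(-2) = -4 - 12*r)
R(C, p) = 104 (R(C, p) = -4 - 12*(-9) = -4 + 108 = 104)
1/(3150 + R(-91, G)) = 1/(3150 + 104) = 1/3254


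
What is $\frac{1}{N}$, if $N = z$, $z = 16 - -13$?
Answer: $\frac{1}{29} \approx 0.034483$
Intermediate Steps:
$z = 29$ ($z = 16 + 13 = 29$)
$N = 29$
$\frac{1}{N} = \frac{1}{29}$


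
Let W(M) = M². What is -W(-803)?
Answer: -644809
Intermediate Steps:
-W(-803) = -1*(-803)² = -1*644809 = -644809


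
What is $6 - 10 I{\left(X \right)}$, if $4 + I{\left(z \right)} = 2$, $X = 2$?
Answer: $26$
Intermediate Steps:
$I{\left(z \right)} = -2$ ($I{\left(z \right)} = -4 + 2 = -2$)
$6 - 10 I{\left(X \right)} = 6 - -20 = 6 + 20 = 26$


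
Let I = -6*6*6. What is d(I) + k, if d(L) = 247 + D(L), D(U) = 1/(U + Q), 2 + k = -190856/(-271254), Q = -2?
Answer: 7264505747/29566686 ≈ 245.70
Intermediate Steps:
I = -216 (I = -36*6 = -216)
k = -175826/135627 (k = -2 - 190856/(-271254) = -2 - 190856*(-1/271254) = -2 + 95428/135627 = -175826/135627 ≈ -1.2964)
D(U) = 1/(-2 + U) (D(U) = 1/(U - 2) = 1/(-2 + U))
d(L) = 247 + 1/(-2 + L)
d(I) + k = (-493 + 247*(-216))/(-2 - 216) - 175826/135627 = (-493 - 53352)/(-218) - 175826/135627 = -1/218*(-53845) - 175826/135627 = 53845/218 - 175826/135627 = 7264505747/29566686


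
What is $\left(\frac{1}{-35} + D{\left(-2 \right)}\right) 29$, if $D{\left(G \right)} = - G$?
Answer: $\frac{2001}{35} \approx 57.171$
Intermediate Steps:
$\left(\frac{1}{-35} + D{\left(-2 \right)}\right) 29 = \left(\frac{1}{-35} - -2\right) 29 = \left(- \frac{1}{35} + 2\right) 29 = \frac{69}{35} \cdot 29 = \frac{2001}{35}$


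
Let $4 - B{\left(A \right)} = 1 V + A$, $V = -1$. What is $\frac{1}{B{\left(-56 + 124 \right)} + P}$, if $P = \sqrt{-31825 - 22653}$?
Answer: $- \frac{63}{58447} - \frac{i \sqrt{54478}}{58447} \approx -0.0010779 - 0.0039935 i$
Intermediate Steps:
$P = i \sqrt{54478}$ ($P = \sqrt{-54478} = i \sqrt{54478} \approx 233.41 i$)
$B{\left(A \right)} = 5 - A$ ($B{\left(A \right)} = 4 - \left(1 \left(-1\right) + A\right) = 4 - \left(-1 + A\right) = 5 - A$)
$\frac{1}{B{\left(-56 + 124 \right)} + P} = \frac{1}{\left(5 - \left(-56 + 124\right)\right) + i \sqrt{54478}} = \frac{1}{\left(5 - 68\right) + i \sqrt{54478}} = \frac{1}{-63 + i \sqrt{54478}}$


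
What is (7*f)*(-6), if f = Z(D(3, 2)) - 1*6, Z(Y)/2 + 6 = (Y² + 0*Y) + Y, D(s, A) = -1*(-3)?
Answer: -252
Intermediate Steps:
D(s, A) = 3
Z(Y) = -12 + 2*Y + 2*Y² (Z(Y) = -12 + 2*((Y² + 0*Y) + Y) = -12 + 2*((Y² + 0) + Y) = -12 + 2*(Y² + Y) = -12 + 2*(Y + Y²) = -12 + (2*Y + 2*Y²) = -12 + 2*Y + 2*Y²)
f = 6 (f = (-12 + 2*3 + 2*3²) - 1*6 = (-12 + 6 + 2*9) - 6 = (-12 + 6 + 18) - 6 = 12 - 6 = 6)
(7*f)*(-6) = (7*6)*(-6) = 42*(-6) = -252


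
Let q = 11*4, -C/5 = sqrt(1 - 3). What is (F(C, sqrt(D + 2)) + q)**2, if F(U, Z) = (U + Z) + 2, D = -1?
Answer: 2159 - 470*I*sqrt(2) ≈ 2159.0 - 664.68*I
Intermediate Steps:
C = -5*I*sqrt(2) (C = -5*sqrt(1 - 3) = -5*I*sqrt(2) ≈ -7.0711*I)
F(U, Z) = 2 + U + Z
q = 44
(F(C, sqrt(D + 2)) + q)**2 = ((2 - 5*I*sqrt(2) + sqrt(-1 + 2)) + 44)**2 = ((2 - 5*I*sqrt(2) + sqrt(1)) + 44)**2 = ((2 - 5*I*sqrt(2) + 1) + 44)**2 = ((3 - 5*I*sqrt(2)) + 44)**2 = (47 - 5*I*sqrt(2))**2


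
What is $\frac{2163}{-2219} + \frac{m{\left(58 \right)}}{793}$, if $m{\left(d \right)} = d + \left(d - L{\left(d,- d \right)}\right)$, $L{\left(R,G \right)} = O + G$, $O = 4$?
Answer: $- \frac{191147}{251381} \approx -0.76039$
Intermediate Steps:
$L{\left(R,G \right)} = 4 + G$
$m{\left(d \right)} = -4 + 3 d$ ($m{\left(d \right)} = d + \left(d - \left(4 - d\right)\right) = d + \left(d + \left(-4 + d\right)\right) = d + \left(-4 + 2 d\right) = -4 + 3 d$)
$\frac{2163}{-2219} + \frac{m{\left(58 \right)}}{793} = \frac{2163}{-2219} + \frac{-4 + 3 \cdot 58}{793} = 2163 \left(- \frac{1}{2219}\right) + \left(-4 + 174\right) \frac{1}{793} = - \frac{309}{317} + 170 \cdot \frac{1}{793} = - \frac{309}{317} + \frac{170}{793} = - \frac{191147}{251381}$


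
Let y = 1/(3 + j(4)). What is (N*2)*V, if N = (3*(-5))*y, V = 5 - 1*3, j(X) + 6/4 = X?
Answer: -120/11 ≈ -10.909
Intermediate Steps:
j(X) = -3/2 + X
V = 2 (V = 5 - 3 = 2)
y = 2/11 (y = 1/(3 + (-3/2 + 4)) = 1/(3 + 5/2) = 1/(11/2) = 2/11 ≈ 0.18182)
N = -30/11 (N = (3*(-5))*(2/11) = -15*2/11 = -30/11 ≈ -2.7273)
(N*2)*V = -30/11*2*2 = -60/11*2 = -120/11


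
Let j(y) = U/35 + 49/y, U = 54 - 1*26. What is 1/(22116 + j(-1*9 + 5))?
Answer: 20/442091 ≈ 4.5240e-5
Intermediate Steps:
U = 28 (U = 54 - 26 = 28)
j(y) = 4/5 + 49/y (j(y) = 28/35 + 49/y = 28*(1/35) + 49/y = 4/5 + 49/y)
1/(22116 + j(-1*9 + 5)) = 1/(22116 + (4/5 + 49/(-1*9 + 5))) = 1/(22116 + (4/5 + 49/(-9 + 5))) = 1/(22116 + (4/5 + 49/(-4))) = 1/(22116 + (4/5 + 49*(-1/4))) = 1/(22116 + (4/5 - 49/4)) = 1/(22116 - 229/20) = 1/(442091/20) = 20/442091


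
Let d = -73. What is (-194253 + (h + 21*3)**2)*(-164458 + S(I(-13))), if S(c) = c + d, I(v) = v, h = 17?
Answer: 30910084032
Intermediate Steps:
S(c) = -73 + c (S(c) = c - 73 = -73 + c)
(-194253 + (h + 21*3)**2)*(-164458 + S(I(-13))) = (-194253 + (17 + 21*3)**2)*(-164458 + (-73 - 13)) = (-194253 + (17 + 63)**2)*(-164458 - 86) = (-194253 + 80**2)*(-164544) = (-194253 + 6400)*(-164544) = -187853*(-164544) = 30910084032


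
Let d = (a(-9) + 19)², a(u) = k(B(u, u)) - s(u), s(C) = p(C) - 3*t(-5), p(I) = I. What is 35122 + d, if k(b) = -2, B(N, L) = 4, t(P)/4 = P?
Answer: 36278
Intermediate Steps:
t(P) = 4*P
s(C) = 60 + C (s(C) = C - 12*(-5) = C - 3*(-20) = C + 60 = 60 + C)
a(u) = -62 - u (a(u) = -2 - (60 + u) = -2 + (-60 - u) = -62 - u)
d = 1156 (d = ((-62 - 1*(-9)) + 19)² = ((-62 + 9) + 19)² = (-53 + 19)² = (-34)² = 1156)
35122 + d = 35122 + 1156 = 36278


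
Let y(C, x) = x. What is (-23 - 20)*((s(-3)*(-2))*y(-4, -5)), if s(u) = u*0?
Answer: 0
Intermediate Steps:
s(u) = 0
(-23 - 20)*((s(-3)*(-2))*y(-4, -5)) = (-23 - 20)*((0*(-2))*(-5)) = -0*(-5) = -43*0 = 0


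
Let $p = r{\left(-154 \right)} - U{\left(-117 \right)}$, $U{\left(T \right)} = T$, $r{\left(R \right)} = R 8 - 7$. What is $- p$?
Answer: $1122$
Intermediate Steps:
$r{\left(R \right)} = -7 + 8 R$ ($r{\left(R \right)} = 8 R - 7 = -7 + 8 R$)
$p = -1122$ ($p = \left(-7 + 8 \left(-154\right)\right) - -117 = \left(-7 - 1232\right) + 117 = -1239 + 117 = -1122$)
$- p = \left(-1\right) \left(-1122\right) = 1122$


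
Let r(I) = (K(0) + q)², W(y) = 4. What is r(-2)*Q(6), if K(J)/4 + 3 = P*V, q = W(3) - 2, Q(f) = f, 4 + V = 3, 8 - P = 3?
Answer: 5400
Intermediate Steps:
P = 5 (P = 8 - 1*3 = 8 - 3 = 5)
V = -1 (V = -4 + 3 = -1)
q = 2 (q = 4 - 2 = 2)
K(J) = -32 (K(J) = -12 + 4*(5*(-1)) = -12 + 4*(-5) = -12 - 20 = -32)
r(I) = 900 (r(I) = (-32 + 2)² = (-30)² = 900)
r(-2)*Q(6) = 900*6 = 5400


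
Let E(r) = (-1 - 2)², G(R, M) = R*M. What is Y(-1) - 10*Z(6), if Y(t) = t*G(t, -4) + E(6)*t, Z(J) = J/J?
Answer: -23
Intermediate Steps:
G(R, M) = M*R
Z(J) = 1
E(r) = 9 (E(r) = (-3)² = 9)
Y(t) = -4*t² + 9*t (Y(t) = t*(-4*t) + 9*t = -4*t² + 9*t)
Y(-1) - 10*Z(6) = -(9 - 4*(-1)) - 10*1 = -(9 + 4) - 10 = -1*13 - 10 = -13 - 10 = -23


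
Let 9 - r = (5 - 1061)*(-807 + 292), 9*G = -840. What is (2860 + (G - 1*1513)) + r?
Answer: -1627732/3 ≈ -5.4258e+5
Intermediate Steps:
G = -280/3 (G = (⅑)*(-840) = -280/3 ≈ -93.333)
r = -543831 (r = 9 - (5 - 1061)*(-807 + 292) = 9 - (-1056)*(-515) = 9 - 1*543840 = 9 - 543840 = -543831)
(2860 + (G - 1*1513)) + r = (2860 + (-280/3 - 1*1513)) - 543831 = (2860 + (-280/3 - 1513)) - 543831 = (2860 - 4819/3) - 543831 = 3761/3 - 543831 = -1627732/3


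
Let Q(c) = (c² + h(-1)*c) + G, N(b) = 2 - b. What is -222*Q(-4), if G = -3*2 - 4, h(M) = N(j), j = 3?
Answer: -2220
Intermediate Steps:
h(M) = -1 (h(M) = 2 - 1*3 = 2 - 3 = -1)
G = -10 (G = -6 - 4 = -10)
Q(c) = -10 + c² - c (Q(c) = (c² - c) - 10 = -10 + c² - c)
-222*Q(-4) = -222*(-10 + (-4)² - 1*(-4)) = -222*(-10 + 16 + 4) = -222*10 = -2220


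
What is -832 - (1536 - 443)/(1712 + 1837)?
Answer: -2953861/3549 ≈ -832.31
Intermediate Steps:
-832 - (1536 - 443)/(1712 + 1837) = -832 - 1093/3549 = -2953861/3549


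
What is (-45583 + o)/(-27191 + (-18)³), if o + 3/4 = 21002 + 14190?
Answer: 41567/132092 ≈ 0.31468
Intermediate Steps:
o = 140765/4 (o = -¾ + (21002 + 14190) = -¾ + 35192 = 140765/4 ≈ 35191.)
(-45583 + o)/(-27191 + (-18)³) = (-45583 + 140765/4)/(-27191 + (-18)³) = -41567/(4*(-27191 - 5832)) = -41567/4/(-33023) = -41567/4*(-1/33023) = 41567/132092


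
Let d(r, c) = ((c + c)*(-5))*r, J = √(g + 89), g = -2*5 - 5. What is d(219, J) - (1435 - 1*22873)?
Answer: 21438 - 2190*√74 ≈ 2598.9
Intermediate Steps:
g = -15 (g = -10 - 5 = -15)
J = √74 (J = √(-15 + 89) = √74 ≈ 8.6023)
d(r, c) = -10*c*r (d(r, c) = ((2*c)*(-5))*r = (-10*c)*r = -10*c*r)
d(219, J) - (1435 - 1*22873) = -10*√74*219 - (1435 - 1*22873) = -2190*√74 - (1435 - 22873) = -2190*√74 - 1*(-21438) = -2190*√74 + 21438 = 21438 - 2190*√74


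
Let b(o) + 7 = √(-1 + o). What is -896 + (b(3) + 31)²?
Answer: -318 + 48*√2 ≈ -250.12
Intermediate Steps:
b(o) = -7 + √(-1 + o)
-896 + (b(3) + 31)² = -896 + ((-7 + √(-1 + 3)) + 31)² = -896 + ((-7 + √2) + 31)² = -896 + (24 + √2)²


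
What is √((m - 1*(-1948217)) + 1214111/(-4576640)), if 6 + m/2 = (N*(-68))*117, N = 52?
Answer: √366804104933040790/572080 ≈ 1058.7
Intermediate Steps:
m = -827436 (m = -12 + 2*((52*(-68))*117) = -12 + 2*(-3536*117) = -12 + 2*(-413712) = -12 - 827424 = -827436)
√((m - 1*(-1948217)) + 1214111/(-4576640)) = √((-827436 - 1*(-1948217)) + 1214111/(-4576640)) = √((-827436 + 1948217) + 1214111*(-1/4576640)) = √(1120781 - 1214111/4576640) = √(5129409941729/4576640) = √366804104933040790/572080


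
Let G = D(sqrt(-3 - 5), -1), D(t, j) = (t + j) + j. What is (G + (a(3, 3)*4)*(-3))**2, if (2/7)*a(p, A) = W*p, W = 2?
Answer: 64508 - 1016*I*sqrt(2) ≈ 64508.0 - 1436.8*I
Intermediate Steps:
a(p, A) = 7*p (a(p, A) = 7*(2*p)/2 = 7*p)
D(t, j) = t + 2*j (D(t, j) = (j + t) + j = t + 2*j)
G = -2 + 2*I*sqrt(2) (G = sqrt(-3 - 5) + 2*(-1) = sqrt(-8) - 2 = 2*I*sqrt(2) - 2 = -2 + 2*I*sqrt(2) ≈ -2.0 + 2.8284*I)
(G + (a(3, 3)*4)*(-3))**2 = ((-2 + 2*I*sqrt(2)) + ((7*3)*4)*(-3))**2 = ((-2 + 2*I*sqrt(2)) + (21*4)*(-3))**2 = ((-2 + 2*I*sqrt(2)) + 84*(-3))**2 = ((-2 + 2*I*sqrt(2)) - 252)**2 = (-254 + 2*I*sqrt(2))**2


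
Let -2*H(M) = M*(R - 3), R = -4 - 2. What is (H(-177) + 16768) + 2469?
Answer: 36881/2 ≈ 18441.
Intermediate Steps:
R = -6
H(M) = 9*M/2 (H(M) = -M*(-6 - 3)/2 = -M*(-9)/2 = -(-9)*M/2 = 9*M/2)
(H(-177) + 16768) + 2469 = ((9/2)*(-177) + 16768) + 2469 = (-1593/2 + 16768) + 2469 = 31943/2 + 2469 = 36881/2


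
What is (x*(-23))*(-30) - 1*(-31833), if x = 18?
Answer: 44253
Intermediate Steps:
(x*(-23))*(-30) - 1*(-31833) = (18*(-23))*(-30) - 1*(-31833) = -414*(-30) + 31833 = 12420 + 31833 = 44253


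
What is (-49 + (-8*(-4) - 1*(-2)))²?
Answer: 225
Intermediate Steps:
(-49 + (-8*(-4) - 1*(-2)))² = (-49 + (32 + 2))² = (-49 + 34)² = (-15)² = 225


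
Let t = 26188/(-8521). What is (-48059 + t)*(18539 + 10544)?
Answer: -11910562447941/8521 ≈ -1.3978e+9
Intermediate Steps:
t = -26188/8521 (t = 26188*(-1/8521) = -26188/8521 ≈ -3.0733)
(-48059 + t)*(18539 + 10544) = (-48059 - 26188/8521)*(18539 + 10544) = -409536927/8521*29083 = -11910562447941/8521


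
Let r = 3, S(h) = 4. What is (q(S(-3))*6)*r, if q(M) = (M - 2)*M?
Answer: 144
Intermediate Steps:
q(M) = M*(-2 + M) (q(M) = (-2 + M)*M = M*(-2 + M))
(q(S(-3))*6)*r = ((4*(-2 + 4))*6)*3 = ((4*2)*6)*3 = (8*6)*3 = 48*3 = 144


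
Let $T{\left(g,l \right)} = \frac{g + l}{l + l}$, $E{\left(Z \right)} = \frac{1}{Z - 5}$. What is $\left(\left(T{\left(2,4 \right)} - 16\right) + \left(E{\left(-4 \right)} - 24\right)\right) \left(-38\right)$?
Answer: $\frac{26923}{18} \approx 1495.7$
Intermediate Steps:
$E{\left(Z \right)} = \frac{1}{-5 + Z}$
$T{\left(g,l \right)} = \frac{g + l}{2 l}$
$\left(\left(T{\left(2,4 \right)} - 16\right) + \left(E{\left(-4 \right)} - 24\right)\right) \left(-38\right) = \left(\left(\frac{2 + 4}{2 \cdot 4} - 16\right) + \left(\frac{1}{-5 - 4} - 24\right)\right) \left(-38\right) = \left(\left(\frac{1}{2} \cdot \frac{1}{4} \cdot 6 - 16\right) - \left(24 - \frac{1}{-9}\right)\right) \left(-38\right) = \left(\left(\frac{3}{4} - 16\right) - \frac{217}{9}\right) \left(-38\right) = \left(- \frac{61}{4} - \frac{217}{9}\right) \left(-38\right) = \left(- \frac{1417}{36}\right) \left(-38\right) = \frac{26923}{18}$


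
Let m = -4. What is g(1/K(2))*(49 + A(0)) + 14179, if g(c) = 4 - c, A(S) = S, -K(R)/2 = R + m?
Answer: 57451/4 ≈ 14363.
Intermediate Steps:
K(R) = 8 - 2*R (K(R) = -2*(R - 4) = -2*(-4 + R) = 8 - 2*R)
g(1/K(2))*(49 + A(0)) + 14179 = (4 - 1/(8 - 2*2))*(49 + 0) + 14179 = (4 - 1/(8 - 4))*49 + 14179 = (4 - 1/4)*49 + 14179 = (4 - 1*¼)*49 + 14179 = (4 - ¼)*49 + 14179 = (15/4)*49 + 14179 = 735/4 + 14179 = 57451/4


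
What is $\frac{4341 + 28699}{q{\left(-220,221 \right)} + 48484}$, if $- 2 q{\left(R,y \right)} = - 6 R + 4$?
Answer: $\frac{16520}{23911} \approx 0.6909$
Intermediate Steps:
$q{\left(R,y \right)} = -2 + 3 R$ ($q{\left(R,y \right)} = - \frac{- 6 R + 4}{2} = - \frac{4 - 6 R}{2} = -2 + 3 R$)
$\frac{4341 + 28699}{q{\left(-220,221 \right)} + 48484} = \frac{4341 + 28699}{\left(-2 + 3 \left(-220\right)\right) + 48484} = \frac{33040}{\left(-2 - 660\right) + 48484} = \frac{33040}{-662 + 48484} = \frac{33040}{47822} = 33040 \cdot \frac{1}{47822} = \frac{16520}{23911}$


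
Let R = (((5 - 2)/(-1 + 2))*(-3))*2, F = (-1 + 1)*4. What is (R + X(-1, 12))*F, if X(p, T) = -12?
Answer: 0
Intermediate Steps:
F = 0 (F = 0*4 = 0)
R = -18 (R = ((3/1)*(-3))*2 = ((3*1)*(-3))*2 = (3*(-3))*2 = -9*2 = -18)
(R + X(-1, 12))*F = (-18 - 12)*0 = -30*0 = 0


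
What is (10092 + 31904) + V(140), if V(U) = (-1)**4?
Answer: 41997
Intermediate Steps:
V(U) = 1
(10092 + 31904) + V(140) = (10092 + 31904) + 1 = 41996 + 1 = 41997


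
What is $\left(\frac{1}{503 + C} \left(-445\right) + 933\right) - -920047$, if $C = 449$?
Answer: $\frac{876772515}{952} \approx 9.2098 \cdot 10^{5}$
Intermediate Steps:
$\left(\frac{1}{503 + C} \left(-445\right) + 933\right) - -920047 = \left(\frac{1}{503 + 449} \left(-445\right) + 933\right) - -920047 = \left(\frac{1}{952} \left(-445\right) + 933\right) + 920047 = \left(- \frac{445}{952} + 933\right) + 920047 = \frac{887771}{952} + 920047 = \frac{876772515}{952}$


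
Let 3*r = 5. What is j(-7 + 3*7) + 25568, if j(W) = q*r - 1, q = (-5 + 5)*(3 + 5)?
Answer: 25567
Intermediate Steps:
r = 5/3 (r = (⅓)*5 = 5/3 ≈ 1.6667)
q = 0 (q = 0*8 = 0)
j(W) = -1 (j(W) = 0*(5/3) - 1 = 0 - 1 = -1)
j(-7 + 3*7) + 25568 = -1 + 25568 = 25567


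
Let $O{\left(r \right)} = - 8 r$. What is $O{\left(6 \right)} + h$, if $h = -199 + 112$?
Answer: $-135$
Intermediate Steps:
$h = -87$
$O{\left(6 \right)} + h = \left(-8\right) 6 - 87 = -48 - 87 = -135$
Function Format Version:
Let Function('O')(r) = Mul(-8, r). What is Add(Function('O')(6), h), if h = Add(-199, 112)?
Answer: -135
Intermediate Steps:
h = -87
Add(Function('O')(6), h) = Add(Mul(-8, 6), -87) = Add(-48, -87) = -135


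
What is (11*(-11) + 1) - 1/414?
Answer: -49681/414 ≈ -120.00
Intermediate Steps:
(11*(-11) + 1) - 1/414 = (-121 + 1) - 1*1/414 = -120 - 1/414 = -49681/414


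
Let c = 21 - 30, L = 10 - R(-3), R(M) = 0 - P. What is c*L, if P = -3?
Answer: -63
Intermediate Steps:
R(M) = 3 (R(M) = 0 - 1*(-3) = 0 + 3 = 3)
L = 7 (L = 10 - 1*3 = 10 - 3 = 7)
c = -9
c*L = -9*7 = -63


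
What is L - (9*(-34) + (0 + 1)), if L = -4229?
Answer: -3924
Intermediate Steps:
L - (9*(-34) + (0 + 1)) = -4229 - (9*(-34) + (0 + 1)) = -4229 - (-306 + 1) = -4229 - 1*(-305) = -4229 + 305 = -3924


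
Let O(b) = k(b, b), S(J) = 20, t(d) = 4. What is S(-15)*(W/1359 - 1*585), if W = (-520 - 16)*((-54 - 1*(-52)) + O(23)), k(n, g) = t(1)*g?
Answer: -1873900/151 ≈ -12410.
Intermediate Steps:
k(n, g) = 4*g
O(b) = 4*b
W = -48240 (W = (-520 - 16)*((-54 - 1*(-52)) + 4*23) = -536*((-54 + 52) + 92) = -536*(-2 + 92) = -536*90 = -48240)
S(-15)*(W/1359 - 1*585) = 20*(-48240/1359 - 1*585) = 20*(-48240*1/1359 - 585) = 20*(-5360/151 - 585) = 20*(-93695/151) = -1873900/151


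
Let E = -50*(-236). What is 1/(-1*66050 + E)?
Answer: -1/54250 ≈ -1.8433e-5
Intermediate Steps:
E = 11800
1/(-1*66050 + E) = 1/(-1*66050 + 11800) = 1/(-66050 + 11800) = 1/(-54250) = -1/54250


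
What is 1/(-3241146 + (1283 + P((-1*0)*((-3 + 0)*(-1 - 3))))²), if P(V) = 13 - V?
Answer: -1/1561530 ≈ -6.4040e-7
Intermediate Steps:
1/(-3241146 + (1283 + P((-1*0)*((-3 + 0)*(-1 - 3))))²) = 1/(-3241146 + (1283 + (13 - (-1*0)*(-3 + 0)*(-1 - 3)))²) = 1/(-3241146 + (1283 + (13 - 0*(-3*(-4))))²) = 1/(-3241146 + (1283 + (13 - 0*12))²) = 1/(-3241146 + (1283 + (13 - 1*0))²) = 1/(-3241146 + (1283 + (13 + 0))²) = 1/(-3241146 + (1283 + 13)²) = 1/(-3241146 + 1296²) = 1/(-3241146 + 1679616) = 1/(-1561530) = -1/1561530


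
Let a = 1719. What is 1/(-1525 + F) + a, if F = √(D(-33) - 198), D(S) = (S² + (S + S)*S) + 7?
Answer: 3992460206/2322549 - 2*√769/2322549 ≈ 1719.0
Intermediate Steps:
D(S) = 7 + 3*S² (D(S) = (S² + (2*S)*S) + 7 = (S² + 2*S²) + 7 = 3*S² + 7 = 7 + 3*S²)
F = 2*√769 (F = √((7 + 3*(-33)²) - 198) = √((7 + 3*1089) - 198) = √((7 + 3267) - 198) = √(3274 - 198) = √3076 = 2*√769 ≈ 55.462)
1/(-1525 + F) + a = 1/(-1525 + 2*√769) + 1719 = 1719 + 1/(-1525 + 2*√769)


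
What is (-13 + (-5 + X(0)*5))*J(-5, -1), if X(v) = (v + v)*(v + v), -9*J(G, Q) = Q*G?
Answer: 10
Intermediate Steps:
J(G, Q) = -G*Q/9 (J(G, Q) = -Q*G/9 = -G*Q/9)
X(v) = 4*v² (X(v) = (2*v)*(2*v) = 4*v²)
(-13 + (-5 + X(0)*5))*J(-5, -1) = (-13 + (-5 + (4*0²)*5))*(-⅑*(-5)*(-1)) = (-13 + (-5 + (4*0)*5))*(-5/9) = (-13 + (-5 + 0*5))*(-5/9) = (-13 + (-5 + 0))*(-5/9) = (-13 - 5)*(-5/9) = -18*(-5/9) = 10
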